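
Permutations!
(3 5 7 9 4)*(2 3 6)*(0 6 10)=(0 6 2 3 5 7 9 4 10)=[6, 1, 3, 5, 10, 7, 2, 9, 8, 4, 0]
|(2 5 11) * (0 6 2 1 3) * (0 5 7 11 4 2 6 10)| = |(0 10)(1 3 5 4 2 7 11)| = 14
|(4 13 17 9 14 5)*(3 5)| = 7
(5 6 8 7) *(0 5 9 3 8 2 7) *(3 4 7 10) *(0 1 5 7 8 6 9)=[7, 5, 10, 6, 8, 9, 2, 0, 1, 4, 3]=(0 7)(1 5 9 4 8)(2 10 3 6)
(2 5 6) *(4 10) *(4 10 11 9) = (2 5 6)(4 11 9) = [0, 1, 5, 3, 11, 6, 2, 7, 8, 4, 10, 9]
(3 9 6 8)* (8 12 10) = (3 9 6 12 10 8) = [0, 1, 2, 9, 4, 5, 12, 7, 3, 6, 8, 11, 10]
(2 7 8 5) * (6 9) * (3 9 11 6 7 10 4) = (2 10 4 3 9 7 8 5)(6 11) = [0, 1, 10, 9, 3, 2, 11, 8, 5, 7, 4, 6]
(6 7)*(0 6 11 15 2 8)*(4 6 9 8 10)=(0 9 8)(2 10 4 6 7 11 15)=[9, 1, 10, 3, 6, 5, 7, 11, 0, 8, 4, 15, 12, 13, 14, 2]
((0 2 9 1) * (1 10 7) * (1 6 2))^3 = ((0 1)(2 9 10 7 6))^3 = (0 1)(2 7 9 6 10)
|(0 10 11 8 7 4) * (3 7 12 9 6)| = |(0 10 11 8 12 9 6 3 7 4)| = 10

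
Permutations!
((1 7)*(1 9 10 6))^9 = (1 6 10 9 7)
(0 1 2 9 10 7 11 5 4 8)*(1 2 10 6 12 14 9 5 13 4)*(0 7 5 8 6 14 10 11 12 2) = (1 11 13 4 6 2 8 7 12 10 5)(9 14) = [0, 11, 8, 3, 6, 1, 2, 12, 7, 14, 5, 13, 10, 4, 9]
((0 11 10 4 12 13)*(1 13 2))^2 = (0 10 12 1)(2 13 11 4)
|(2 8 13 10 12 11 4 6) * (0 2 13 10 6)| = 14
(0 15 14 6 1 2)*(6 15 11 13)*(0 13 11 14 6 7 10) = [14, 2, 13, 3, 4, 5, 1, 10, 8, 9, 0, 11, 12, 7, 15, 6] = (0 14 15 6 1 2 13 7 10)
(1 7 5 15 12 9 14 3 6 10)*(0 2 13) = (0 2 13)(1 7 5 15 12 9 14 3 6 10) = [2, 7, 13, 6, 4, 15, 10, 5, 8, 14, 1, 11, 9, 0, 3, 12]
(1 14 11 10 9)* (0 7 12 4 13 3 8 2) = (0 7 12 4 13 3 8 2)(1 14 11 10 9) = [7, 14, 0, 8, 13, 5, 6, 12, 2, 1, 9, 10, 4, 3, 11]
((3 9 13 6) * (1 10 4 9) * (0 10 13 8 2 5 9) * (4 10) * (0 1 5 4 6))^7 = (0 4 9 6 1 8 3 13 2 5)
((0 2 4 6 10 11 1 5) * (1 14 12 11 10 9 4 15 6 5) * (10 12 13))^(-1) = ((0 2 15 6 9 4 5)(10 12 11 14 13))^(-1) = (0 5 4 9 6 15 2)(10 13 14 11 12)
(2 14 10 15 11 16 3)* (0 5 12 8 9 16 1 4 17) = (0 5 12 8 9 16 3 2 14 10 15 11 1 4 17) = [5, 4, 14, 2, 17, 12, 6, 7, 9, 16, 15, 1, 8, 13, 10, 11, 3, 0]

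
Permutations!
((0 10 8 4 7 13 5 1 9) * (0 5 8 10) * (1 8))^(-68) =((1 9 5 8 4 7 13))^(-68) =(1 5 4 13 9 8 7)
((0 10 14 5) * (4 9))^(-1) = ((0 10 14 5)(4 9))^(-1) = (0 5 14 10)(4 9)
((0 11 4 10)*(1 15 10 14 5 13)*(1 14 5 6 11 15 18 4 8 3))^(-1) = ((0 15 10)(1 18 4 5 13 14 6 11 8 3))^(-1) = (0 10 15)(1 3 8 11 6 14 13 5 4 18)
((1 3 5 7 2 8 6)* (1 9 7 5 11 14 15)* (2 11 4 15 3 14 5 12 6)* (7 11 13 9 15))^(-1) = (1 15 6 12 5 11 9 13 7 4 3 14)(2 8)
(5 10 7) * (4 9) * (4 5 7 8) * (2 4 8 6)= (2 4 9 5 10 6)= [0, 1, 4, 3, 9, 10, 2, 7, 8, 5, 6]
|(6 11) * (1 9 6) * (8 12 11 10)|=|(1 9 6 10 8 12 11)|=7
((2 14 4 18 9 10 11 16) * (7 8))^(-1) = (2 16 11 10 9 18 4 14)(7 8)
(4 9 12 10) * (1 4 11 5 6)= (1 4 9 12 10 11 5 6)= [0, 4, 2, 3, 9, 6, 1, 7, 8, 12, 11, 5, 10]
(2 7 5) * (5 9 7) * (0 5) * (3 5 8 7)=[8, 1, 0, 5, 4, 2, 6, 9, 7, 3]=(0 8 7 9 3 5 2)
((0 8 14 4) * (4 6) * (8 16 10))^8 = (0 16 10 8 14 6 4)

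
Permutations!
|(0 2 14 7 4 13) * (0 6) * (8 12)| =14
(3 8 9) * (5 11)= (3 8 9)(5 11)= [0, 1, 2, 8, 4, 11, 6, 7, 9, 3, 10, 5]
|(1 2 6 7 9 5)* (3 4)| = |(1 2 6 7 9 5)(3 4)| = 6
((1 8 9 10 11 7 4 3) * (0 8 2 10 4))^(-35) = (0 1)(2 8)(3 7)(4 11)(9 10)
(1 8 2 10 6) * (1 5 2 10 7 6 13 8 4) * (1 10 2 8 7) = [0, 4, 1, 3, 10, 8, 5, 6, 2, 9, 13, 11, 12, 7] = (1 4 10 13 7 6 5 8 2)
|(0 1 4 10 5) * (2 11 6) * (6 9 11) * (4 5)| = |(0 1 5)(2 6)(4 10)(9 11)| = 6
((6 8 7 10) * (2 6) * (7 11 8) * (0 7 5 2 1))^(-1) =(0 1 10 7)(2 5 6)(8 11)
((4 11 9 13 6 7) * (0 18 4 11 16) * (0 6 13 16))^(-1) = (0 4 18)(6 16 9 11 7)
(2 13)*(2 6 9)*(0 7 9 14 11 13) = [7, 1, 0, 3, 4, 5, 14, 9, 8, 2, 10, 13, 12, 6, 11] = (0 7 9 2)(6 14 11 13)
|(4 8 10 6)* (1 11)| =|(1 11)(4 8 10 6)| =4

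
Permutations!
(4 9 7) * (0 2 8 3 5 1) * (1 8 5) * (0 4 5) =[2, 4, 0, 1, 9, 8, 6, 5, 3, 7] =(0 2)(1 4 9 7 5 8 3)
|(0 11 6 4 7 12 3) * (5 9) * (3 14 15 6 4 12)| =|(0 11 4 7 3)(5 9)(6 12 14 15)| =20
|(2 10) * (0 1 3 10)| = |(0 1 3 10 2)| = 5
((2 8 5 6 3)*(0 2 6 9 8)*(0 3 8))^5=(0 5 6 2 9 8 3)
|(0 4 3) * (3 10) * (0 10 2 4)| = |(2 4)(3 10)| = 2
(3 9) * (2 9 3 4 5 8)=(2 9 4 5 8)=[0, 1, 9, 3, 5, 8, 6, 7, 2, 4]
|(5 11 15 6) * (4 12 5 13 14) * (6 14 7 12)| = |(4 6 13 7 12 5 11 15 14)| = 9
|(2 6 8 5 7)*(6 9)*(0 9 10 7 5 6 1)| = |(0 9 1)(2 10 7)(6 8)| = 6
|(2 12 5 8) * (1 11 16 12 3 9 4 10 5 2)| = |(1 11 16 12 2 3 9 4 10 5 8)| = 11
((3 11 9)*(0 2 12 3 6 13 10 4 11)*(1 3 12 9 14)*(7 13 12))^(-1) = ((0 2 9 6 12 7 13 10 4 11 14 1 3))^(-1) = (0 3 1 14 11 4 10 13 7 12 6 9 2)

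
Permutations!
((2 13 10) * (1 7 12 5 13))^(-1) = ((1 7 12 5 13 10 2))^(-1) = (1 2 10 13 5 12 7)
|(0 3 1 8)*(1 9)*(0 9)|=|(0 3)(1 8 9)|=6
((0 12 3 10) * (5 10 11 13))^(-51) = (0 5 11 12 10 13 3)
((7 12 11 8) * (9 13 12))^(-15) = ((7 9 13 12 11 8))^(-15) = (7 12)(8 13)(9 11)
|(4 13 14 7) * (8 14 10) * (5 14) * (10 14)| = |(4 13 14 7)(5 10 8)| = 12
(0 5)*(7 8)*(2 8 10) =(0 5)(2 8 7 10) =[5, 1, 8, 3, 4, 0, 6, 10, 7, 9, 2]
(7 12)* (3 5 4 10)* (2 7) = (2 7 12)(3 5 4 10) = [0, 1, 7, 5, 10, 4, 6, 12, 8, 9, 3, 11, 2]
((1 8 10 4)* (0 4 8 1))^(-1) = ((0 4)(8 10))^(-1) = (0 4)(8 10)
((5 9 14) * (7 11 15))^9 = (15)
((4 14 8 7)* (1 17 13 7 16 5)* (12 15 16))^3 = (1 7 8 16 17 4 12 5 13 14 15)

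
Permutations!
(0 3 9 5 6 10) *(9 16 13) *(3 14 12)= [14, 1, 2, 16, 4, 6, 10, 7, 8, 5, 0, 11, 3, 9, 12, 15, 13]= (0 14 12 3 16 13 9 5 6 10)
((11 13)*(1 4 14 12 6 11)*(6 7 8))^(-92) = (1 11 8 12 4 13 6 7 14)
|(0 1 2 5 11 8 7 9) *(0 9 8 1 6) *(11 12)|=|(0 6)(1 2 5 12 11)(7 8)|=10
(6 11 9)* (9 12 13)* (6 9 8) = (6 11 12 13 8) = [0, 1, 2, 3, 4, 5, 11, 7, 6, 9, 10, 12, 13, 8]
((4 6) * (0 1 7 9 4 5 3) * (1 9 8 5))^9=(9)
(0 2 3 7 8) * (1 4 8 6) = [2, 4, 3, 7, 8, 5, 1, 6, 0] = (0 2 3 7 6 1 4 8)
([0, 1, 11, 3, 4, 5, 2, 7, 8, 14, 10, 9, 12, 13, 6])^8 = (2 14 11 6 9)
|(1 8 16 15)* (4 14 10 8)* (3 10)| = 8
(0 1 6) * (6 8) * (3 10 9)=(0 1 8 6)(3 10 9)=[1, 8, 2, 10, 4, 5, 0, 7, 6, 3, 9]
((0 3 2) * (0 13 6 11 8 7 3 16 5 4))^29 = ((0 16 5 4)(2 13 6 11 8 7 3))^29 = (0 16 5 4)(2 13 6 11 8 7 3)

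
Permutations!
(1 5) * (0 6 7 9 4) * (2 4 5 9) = (0 6 7 2 4)(1 9 5) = [6, 9, 4, 3, 0, 1, 7, 2, 8, 5]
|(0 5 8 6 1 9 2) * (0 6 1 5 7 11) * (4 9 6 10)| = |(0 7 11)(1 6 5 8)(2 10 4 9)| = 12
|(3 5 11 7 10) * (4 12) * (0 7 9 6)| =|(0 7 10 3 5 11 9 6)(4 12)| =8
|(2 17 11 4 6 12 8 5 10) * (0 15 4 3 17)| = 9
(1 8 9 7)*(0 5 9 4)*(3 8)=(0 5 9 7 1 3 8 4)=[5, 3, 2, 8, 0, 9, 6, 1, 4, 7]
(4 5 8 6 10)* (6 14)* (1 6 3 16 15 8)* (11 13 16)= (1 6 10 4 5)(3 11 13 16 15 8 14)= [0, 6, 2, 11, 5, 1, 10, 7, 14, 9, 4, 13, 12, 16, 3, 8, 15]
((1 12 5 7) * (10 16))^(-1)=(1 7 5 12)(10 16)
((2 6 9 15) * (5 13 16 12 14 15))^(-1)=(2 15 14 12 16 13 5 9 6)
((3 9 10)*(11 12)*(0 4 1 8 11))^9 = ((0 4 1 8 11 12)(3 9 10))^9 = (0 8)(1 12)(4 11)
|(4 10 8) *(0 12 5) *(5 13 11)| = 15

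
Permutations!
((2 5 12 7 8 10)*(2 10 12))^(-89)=((2 5)(7 8 12))^(-89)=(2 5)(7 8 12)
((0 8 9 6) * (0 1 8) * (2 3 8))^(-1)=((1 2 3 8 9 6))^(-1)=(1 6 9 8 3 2)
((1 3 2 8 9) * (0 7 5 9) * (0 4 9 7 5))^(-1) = (0 7 5)(1 9 4 8 2 3)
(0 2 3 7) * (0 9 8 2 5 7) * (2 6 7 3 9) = (0 5 3)(2 9 8 6 7) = [5, 1, 9, 0, 4, 3, 7, 2, 6, 8]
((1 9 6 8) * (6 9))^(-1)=((9)(1 6 8))^(-1)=(9)(1 8 6)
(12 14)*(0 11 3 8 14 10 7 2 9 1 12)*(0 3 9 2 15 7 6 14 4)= [11, 12, 2, 8, 0, 5, 14, 15, 4, 1, 6, 9, 10, 13, 3, 7]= (0 11 9 1 12 10 6 14 3 8 4)(7 15)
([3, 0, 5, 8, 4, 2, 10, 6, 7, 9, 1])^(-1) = [1, 10, 5, 0, 4, 2, 7, 8, 3, 9, 6]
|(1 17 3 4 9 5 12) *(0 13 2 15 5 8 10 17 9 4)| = 12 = |(0 13 2 15 5 12 1 9 8 10 17 3)|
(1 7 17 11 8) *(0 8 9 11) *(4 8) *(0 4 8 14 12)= [8, 7, 2, 3, 14, 5, 6, 17, 1, 11, 10, 9, 0, 13, 12, 15, 16, 4]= (0 8 1 7 17 4 14 12)(9 11)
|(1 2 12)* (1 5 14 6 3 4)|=|(1 2 12 5 14 6 3 4)|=8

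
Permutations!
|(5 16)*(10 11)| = 2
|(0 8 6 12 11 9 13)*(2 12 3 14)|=10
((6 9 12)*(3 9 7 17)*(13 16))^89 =((3 9 12 6 7 17)(13 16))^89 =(3 17 7 6 12 9)(13 16)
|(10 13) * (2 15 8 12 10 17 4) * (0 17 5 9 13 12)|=6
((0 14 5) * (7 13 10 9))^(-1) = ((0 14 5)(7 13 10 9))^(-1) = (0 5 14)(7 9 10 13)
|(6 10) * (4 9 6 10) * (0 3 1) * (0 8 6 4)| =10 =|(10)(0 3 1 8 6)(4 9)|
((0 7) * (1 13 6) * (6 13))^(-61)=((13)(0 7)(1 6))^(-61)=(13)(0 7)(1 6)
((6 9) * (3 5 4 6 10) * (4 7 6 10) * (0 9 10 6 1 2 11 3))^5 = (1 7 5 3 11 2)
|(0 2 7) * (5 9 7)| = 5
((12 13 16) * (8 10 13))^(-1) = (8 12 16 13 10)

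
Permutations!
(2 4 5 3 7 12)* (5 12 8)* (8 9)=(2 4 12)(3 7 9 8 5)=[0, 1, 4, 7, 12, 3, 6, 9, 5, 8, 10, 11, 2]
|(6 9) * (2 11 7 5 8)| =10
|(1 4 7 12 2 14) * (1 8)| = 7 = |(1 4 7 12 2 14 8)|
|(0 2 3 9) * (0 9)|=|(9)(0 2 3)|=3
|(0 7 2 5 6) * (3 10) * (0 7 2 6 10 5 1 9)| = |(0 2 1 9)(3 5 10)(6 7)| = 12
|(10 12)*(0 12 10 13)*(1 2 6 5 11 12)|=|(0 1 2 6 5 11 12 13)|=8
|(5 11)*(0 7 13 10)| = 4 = |(0 7 13 10)(5 11)|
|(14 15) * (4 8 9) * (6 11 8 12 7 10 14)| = 10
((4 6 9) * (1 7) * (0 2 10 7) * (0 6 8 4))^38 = ((0 2 10 7 1 6 9)(4 8))^38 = (0 7 9 10 6 2 1)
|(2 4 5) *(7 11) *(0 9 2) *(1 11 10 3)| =5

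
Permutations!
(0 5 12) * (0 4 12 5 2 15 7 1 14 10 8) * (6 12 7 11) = [2, 14, 15, 3, 7, 5, 12, 1, 0, 9, 8, 6, 4, 13, 10, 11] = (0 2 15 11 6 12 4 7 1 14 10 8)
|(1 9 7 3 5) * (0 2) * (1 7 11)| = 6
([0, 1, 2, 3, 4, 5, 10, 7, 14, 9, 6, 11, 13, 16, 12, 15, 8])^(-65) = [0, 1, 2, 3, 4, 5, 10, 7, 8, 9, 6, 11, 12, 13, 14, 15, 16]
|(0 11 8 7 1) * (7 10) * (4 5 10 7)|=15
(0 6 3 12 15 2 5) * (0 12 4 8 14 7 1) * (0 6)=[0, 6, 5, 4, 8, 12, 3, 1, 14, 9, 10, 11, 15, 13, 7, 2]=(1 6 3 4 8 14 7)(2 5 12 15)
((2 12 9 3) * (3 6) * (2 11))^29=((2 12 9 6 3 11))^29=(2 11 3 6 9 12)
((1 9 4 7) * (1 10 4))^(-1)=(1 9)(4 10 7)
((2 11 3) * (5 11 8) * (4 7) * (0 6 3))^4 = (0 8 6 5 3 11 2)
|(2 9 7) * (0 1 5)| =3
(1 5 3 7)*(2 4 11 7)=(1 5 3 2 4 11 7)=[0, 5, 4, 2, 11, 3, 6, 1, 8, 9, 10, 7]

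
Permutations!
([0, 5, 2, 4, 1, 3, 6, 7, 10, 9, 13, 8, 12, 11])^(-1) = [0, 4, 2, 5, 3, 1, 6, 7, 11, 9, 8, 13, 12, 10]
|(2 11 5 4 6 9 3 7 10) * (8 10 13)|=11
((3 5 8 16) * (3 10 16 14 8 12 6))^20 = (16)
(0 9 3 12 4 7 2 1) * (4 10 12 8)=[9, 0, 1, 8, 7, 5, 6, 2, 4, 3, 12, 11, 10]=(0 9 3 8 4 7 2 1)(10 12)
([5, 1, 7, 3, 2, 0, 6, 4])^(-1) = (0 5)(2 4 7)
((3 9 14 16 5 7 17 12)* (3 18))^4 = ((3 9 14 16 5 7 17 12 18))^4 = (3 5 18 16 12 14 17 9 7)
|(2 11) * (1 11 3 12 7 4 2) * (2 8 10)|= 14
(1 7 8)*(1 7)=[0, 1, 2, 3, 4, 5, 6, 8, 7]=(7 8)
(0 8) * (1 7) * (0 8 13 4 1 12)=(0 13 4 1 7 12)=[13, 7, 2, 3, 1, 5, 6, 12, 8, 9, 10, 11, 0, 4]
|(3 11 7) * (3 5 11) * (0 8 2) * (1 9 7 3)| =6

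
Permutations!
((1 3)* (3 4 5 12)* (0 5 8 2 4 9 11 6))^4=(0 1)(2 4 8)(3 6)(5 9)(11 12)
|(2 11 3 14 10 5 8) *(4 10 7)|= 9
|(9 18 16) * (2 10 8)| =3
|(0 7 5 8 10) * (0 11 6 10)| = 12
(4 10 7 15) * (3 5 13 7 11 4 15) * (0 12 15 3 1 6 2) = (0 12 15 3 5 13 7 1 6 2)(4 10 11) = [12, 6, 0, 5, 10, 13, 2, 1, 8, 9, 11, 4, 15, 7, 14, 3]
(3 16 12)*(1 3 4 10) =(1 3 16 12 4 10) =[0, 3, 2, 16, 10, 5, 6, 7, 8, 9, 1, 11, 4, 13, 14, 15, 12]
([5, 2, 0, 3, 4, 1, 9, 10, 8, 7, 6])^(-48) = (10)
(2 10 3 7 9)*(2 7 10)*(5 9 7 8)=(3 10)(5 9 8)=[0, 1, 2, 10, 4, 9, 6, 7, 5, 8, 3]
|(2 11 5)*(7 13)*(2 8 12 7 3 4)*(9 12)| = 10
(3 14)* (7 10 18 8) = (3 14)(7 10 18 8) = [0, 1, 2, 14, 4, 5, 6, 10, 7, 9, 18, 11, 12, 13, 3, 15, 16, 17, 8]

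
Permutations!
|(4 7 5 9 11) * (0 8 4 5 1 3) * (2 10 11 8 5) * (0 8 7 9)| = 6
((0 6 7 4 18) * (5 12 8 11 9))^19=(0 18 4 7 6)(5 9 11 8 12)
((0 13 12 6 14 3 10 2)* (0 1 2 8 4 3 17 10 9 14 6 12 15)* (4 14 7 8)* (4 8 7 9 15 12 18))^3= ((0 13 12 18 4 3 15)(1 2)(8 14 17 10))^3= (0 18 15 12 3 13 4)(1 2)(8 10 17 14)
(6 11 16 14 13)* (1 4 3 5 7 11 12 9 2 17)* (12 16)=(1 4 3 5 7 11 12 9 2 17)(6 16 14 13)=[0, 4, 17, 5, 3, 7, 16, 11, 8, 2, 10, 12, 9, 6, 13, 15, 14, 1]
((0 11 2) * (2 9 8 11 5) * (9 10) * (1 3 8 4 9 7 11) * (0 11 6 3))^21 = (0 5 2 11 10 7 6 3 8 1)(4 9)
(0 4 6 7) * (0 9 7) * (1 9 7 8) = [4, 9, 2, 3, 6, 5, 0, 7, 1, 8] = (0 4 6)(1 9 8)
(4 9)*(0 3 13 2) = (0 3 13 2)(4 9) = [3, 1, 0, 13, 9, 5, 6, 7, 8, 4, 10, 11, 12, 2]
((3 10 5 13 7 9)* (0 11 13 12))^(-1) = ((0 11 13 7 9 3 10 5 12))^(-1) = (0 12 5 10 3 9 7 13 11)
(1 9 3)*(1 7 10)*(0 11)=(0 11)(1 9 3 7 10)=[11, 9, 2, 7, 4, 5, 6, 10, 8, 3, 1, 0]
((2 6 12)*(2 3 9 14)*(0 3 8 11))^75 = (0 14 12)(2 8 3)(6 11 9)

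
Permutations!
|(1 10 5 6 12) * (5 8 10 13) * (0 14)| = 10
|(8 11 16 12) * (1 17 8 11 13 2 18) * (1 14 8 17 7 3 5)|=60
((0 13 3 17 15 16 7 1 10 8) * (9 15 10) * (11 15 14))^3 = (0 17)(1 11 7 14 16 9 15)(3 8)(10 13) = ((0 13 3 17 10 8)(1 9 14 11 15 16 7))^3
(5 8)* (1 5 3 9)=(1 5 8 3 9)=[0, 5, 2, 9, 4, 8, 6, 7, 3, 1]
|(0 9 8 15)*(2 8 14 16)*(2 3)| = |(0 9 14 16 3 2 8 15)| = 8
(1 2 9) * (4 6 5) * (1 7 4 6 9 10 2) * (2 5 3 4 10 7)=(2 7 10 5 6 3 4 9)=[0, 1, 7, 4, 9, 6, 3, 10, 8, 2, 5]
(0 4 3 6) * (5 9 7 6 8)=[4, 1, 2, 8, 3, 9, 0, 6, 5, 7]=(0 4 3 8 5 9 7 6)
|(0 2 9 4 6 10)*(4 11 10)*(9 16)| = |(0 2 16 9 11 10)(4 6)| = 6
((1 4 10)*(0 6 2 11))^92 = (11)(1 10 4)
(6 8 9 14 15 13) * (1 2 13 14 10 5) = (1 2 13 6 8 9 10 5)(14 15) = [0, 2, 13, 3, 4, 1, 8, 7, 9, 10, 5, 11, 12, 6, 15, 14]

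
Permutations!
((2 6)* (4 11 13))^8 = (4 13 11)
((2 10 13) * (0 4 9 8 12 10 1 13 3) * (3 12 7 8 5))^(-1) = (0 3 5 9 4)(1 2 13)(7 8)(10 12) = ((0 4 9 5 3)(1 13 2)(7 8)(10 12))^(-1)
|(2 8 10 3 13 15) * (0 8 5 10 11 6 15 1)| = |(0 8 11 6 15 2 5 10 3 13 1)| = 11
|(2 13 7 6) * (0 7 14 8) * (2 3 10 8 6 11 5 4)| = 12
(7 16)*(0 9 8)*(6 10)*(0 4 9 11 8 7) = (0 11 8 4 9 7 16)(6 10) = [11, 1, 2, 3, 9, 5, 10, 16, 4, 7, 6, 8, 12, 13, 14, 15, 0]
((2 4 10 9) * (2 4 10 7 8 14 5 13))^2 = ((2 10 9 4 7 8 14 5 13))^2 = (2 9 7 14 13 10 4 8 5)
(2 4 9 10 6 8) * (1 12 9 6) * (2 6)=[0, 12, 4, 3, 2, 5, 8, 7, 6, 10, 1, 11, 9]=(1 12 9 10)(2 4)(6 8)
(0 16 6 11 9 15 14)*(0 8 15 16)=(6 11 9 16)(8 15 14)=[0, 1, 2, 3, 4, 5, 11, 7, 15, 16, 10, 9, 12, 13, 8, 14, 6]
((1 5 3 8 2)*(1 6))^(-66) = (8)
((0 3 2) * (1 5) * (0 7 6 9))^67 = (0 3 2 7 6 9)(1 5)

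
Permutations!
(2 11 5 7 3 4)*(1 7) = (1 7 3 4 2 11 5) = [0, 7, 11, 4, 2, 1, 6, 3, 8, 9, 10, 5]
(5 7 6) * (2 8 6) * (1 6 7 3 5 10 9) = (1 6 10 9)(2 8 7)(3 5) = [0, 6, 8, 5, 4, 3, 10, 2, 7, 1, 9]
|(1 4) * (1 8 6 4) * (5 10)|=|(4 8 6)(5 10)|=6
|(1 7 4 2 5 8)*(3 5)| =7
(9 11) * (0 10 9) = [10, 1, 2, 3, 4, 5, 6, 7, 8, 11, 9, 0] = (0 10 9 11)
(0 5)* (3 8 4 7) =(0 5)(3 8 4 7) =[5, 1, 2, 8, 7, 0, 6, 3, 4]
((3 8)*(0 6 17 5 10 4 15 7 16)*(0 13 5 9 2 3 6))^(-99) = ((2 3 8 6 17 9)(4 15 7 16 13 5 10))^(-99) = (2 6)(3 17)(4 10 5 13 16 7 15)(8 9)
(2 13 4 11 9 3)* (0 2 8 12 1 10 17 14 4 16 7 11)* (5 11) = (0 2 13 16 7 5 11 9 3 8 12 1 10 17 14 4) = [2, 10, 13, 8, 0, 11, 6, 5, 12, 3, 17, 9, 1, 16, 4, 15, 7, 14]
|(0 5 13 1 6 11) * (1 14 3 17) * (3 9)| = 10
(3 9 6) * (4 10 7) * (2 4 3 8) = [0, 1, 4, 9, 10, 5, 8, 3, 2, 6, 7] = (2 4 10 7 3 9 6 8)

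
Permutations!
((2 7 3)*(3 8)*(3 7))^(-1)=(2 3)(7 8)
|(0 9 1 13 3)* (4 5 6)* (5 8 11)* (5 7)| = |(0 9 1 13 3)(4 8 11 7 5 6)| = 30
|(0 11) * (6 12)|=2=|(0 11)(6 12)|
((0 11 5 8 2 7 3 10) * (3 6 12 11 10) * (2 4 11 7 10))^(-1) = ((0 2 10)(4 11 5 8)(6 12 7))^(-1) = (0 10 2)(4 8 5 11)(6 7 12)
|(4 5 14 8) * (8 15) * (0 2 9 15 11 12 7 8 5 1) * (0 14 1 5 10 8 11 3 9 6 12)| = 18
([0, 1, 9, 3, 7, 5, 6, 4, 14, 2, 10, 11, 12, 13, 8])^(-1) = [0, 1, 9, 3, 7, 5, 6, 4, 14, 2, 10, 11, 12, 13, 8]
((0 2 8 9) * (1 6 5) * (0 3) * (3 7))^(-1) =((0 2 8 9 7 3)(1 6 5))^(-1) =(0 3 7 9 8 2)(1 5 6)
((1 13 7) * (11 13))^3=((1 11 13 7))^3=(1 7 13 11)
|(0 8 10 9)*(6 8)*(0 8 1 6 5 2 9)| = 6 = |(0 5 2 9 8 10)(1 6)|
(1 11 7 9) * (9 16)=(1 11 7 16 9)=[0, 11, 2, 3, 4, 5, 6, 16, 8, 1, 10, 7, 12, 13, 14, 15, 9]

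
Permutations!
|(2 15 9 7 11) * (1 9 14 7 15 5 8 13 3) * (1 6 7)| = |(1 9 15 14)(2 5 8 13 3 6 7 11)| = 8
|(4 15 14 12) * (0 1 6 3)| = |(0 1 6 3)(4 15 14 12)| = 4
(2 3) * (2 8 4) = (2 3 8 4) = [0, 1, 3, 8, 2, 5, 6, 7, 4]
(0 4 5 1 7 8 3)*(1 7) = (0 4 5 7 8 3) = [4, 1, 2, 0, 5, 7, 6, 8, 3]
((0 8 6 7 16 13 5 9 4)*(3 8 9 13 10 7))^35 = ((0 9 4)(3 8 6)(5 13)(7 16 10))^35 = (0 4 9)(3 6 8)(5 13)(7 10 16)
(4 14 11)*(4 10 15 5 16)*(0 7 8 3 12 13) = (0 7 8 3 12 13)(4 14 11 10 15 5 16) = [7, 1, 2, 12, 14, 16, 6, 8, 3, 9, 15, 10, 13, 0, 11, 5, 4]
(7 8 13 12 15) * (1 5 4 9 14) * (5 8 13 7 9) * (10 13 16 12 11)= (1 8 7 16 12 15 9 14)(4 5)(10 13 11)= [0, 8, 2, 3, 5, 4, 6, 16, 7, 14, 13, 10, 15, 11, 1, 9, 12]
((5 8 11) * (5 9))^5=(5 8 11 9)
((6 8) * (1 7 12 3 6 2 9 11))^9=((1 7 12 3 6 8 2 9 11))^9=(12)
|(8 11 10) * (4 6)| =|(4 6)(8 11 10)| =6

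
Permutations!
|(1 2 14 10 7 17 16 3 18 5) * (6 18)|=11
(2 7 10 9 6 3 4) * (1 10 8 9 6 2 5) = [0, 10, 7, 4, 5, 1, 3, 8, 9, 2, 6] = (1 10 6 3 4 5)(2 7 8 9)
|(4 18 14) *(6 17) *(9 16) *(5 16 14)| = |(4 18 5 16 9 14)(6 17)| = 6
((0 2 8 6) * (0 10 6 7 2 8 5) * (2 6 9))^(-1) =((0 8 7 6 10 9 2 5))^(-1) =(0 5 2 9 10 6 7 8)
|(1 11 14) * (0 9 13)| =3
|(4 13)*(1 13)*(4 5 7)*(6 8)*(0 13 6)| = 8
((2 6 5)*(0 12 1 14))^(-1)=(0 14 1 12)(2 5 6)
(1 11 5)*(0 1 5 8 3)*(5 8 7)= (0 1 11 7 5 8 3)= [1, 11, 2, 0, 4, 8, 6, 5, 3, 9, 10, 7]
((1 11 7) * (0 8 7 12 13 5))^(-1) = ((0 8 7 1 11 12 13 5))^(-1) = (0 5 13 12 11 1 7 8)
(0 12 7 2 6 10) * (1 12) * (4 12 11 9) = (0 1 11 9 4 12 7 2 6 10) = [1, 11, 6, 3, 12, 5, 10, 2, 8, 4, 0, 9, 7]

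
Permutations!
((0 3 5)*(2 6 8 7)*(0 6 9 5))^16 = (2 8 5)(6 9 7)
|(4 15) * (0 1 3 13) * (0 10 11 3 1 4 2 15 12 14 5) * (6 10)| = |(0 4 12 14 5)(2 15)(3 13 6 10 11)| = 10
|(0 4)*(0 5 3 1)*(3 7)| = |(0 4 5 7 3 1)| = 6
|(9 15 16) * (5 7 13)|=3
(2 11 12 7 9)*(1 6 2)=(1 6 2 11 12 7 9)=[0, 6, 11, 3, 4, 5, 2, 9, 8, 1, 10, 12, 7]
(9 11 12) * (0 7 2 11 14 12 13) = (0 7 2 11 13)(9 14 12) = [7, 1, 11, 3, 4, 5, 6, 2, 8, 14, 10, 13, 9, 0, 12]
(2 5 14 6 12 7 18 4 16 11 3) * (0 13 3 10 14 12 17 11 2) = (0 13 3)(2 5 12 7 18 4 16)(6 17 11 10 14) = [13, 1, 5, 0, 16, 12, 17, 18, 8, 9, 14, 10, 7, 3, 6, 15, 2, 11, 4]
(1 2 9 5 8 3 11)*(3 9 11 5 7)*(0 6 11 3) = (0 6 11 1 2 3 5 8 9 7) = [6, 2, 3, 5, 4, 8, 11, 0, 9, 7, 10, 1]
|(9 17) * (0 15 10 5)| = 4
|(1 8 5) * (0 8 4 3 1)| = 3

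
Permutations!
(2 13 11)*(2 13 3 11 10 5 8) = (2 3 11 13 10 5 8) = [0, 1, 3, 11, 4, 8, 6, 7, 2, 9, 5, 13, 12, 10]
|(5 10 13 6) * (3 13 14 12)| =7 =|(3 13 6 5 10 14 12)|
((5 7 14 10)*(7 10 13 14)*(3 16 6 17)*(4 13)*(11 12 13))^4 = (17)(4 14 13 12 11)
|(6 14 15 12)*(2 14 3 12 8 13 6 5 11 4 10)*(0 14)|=|(0 14 15 8 13 6 3 12 5 11 4 10 2)|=13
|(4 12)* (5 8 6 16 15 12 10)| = |(4 10 5 8 6 16 15 12)| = 8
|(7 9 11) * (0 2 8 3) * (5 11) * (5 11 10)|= |(0 2 8 3)(5 10)(7 9 11)|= 12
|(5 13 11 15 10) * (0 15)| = 6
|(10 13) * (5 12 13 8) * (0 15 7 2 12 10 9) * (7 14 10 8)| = 18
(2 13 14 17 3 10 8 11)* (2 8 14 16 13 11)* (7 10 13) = (2 11 8)(3 13 16 7 10 14 17) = [0, 1, 11, 13, 4, 5, 6, 10, 2, 9, 14, 8, 12, 16, 17, 15, 7, 3]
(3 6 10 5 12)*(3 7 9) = (3 6 10 5 12 7 9) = [0, 1, 2, 6, 4, 12, 10, 9, 8, 3, 5, 11, 7]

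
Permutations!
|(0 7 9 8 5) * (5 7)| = |(0 5)(7 9 8)| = 6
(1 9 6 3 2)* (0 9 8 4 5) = (0 9 6 3 2 1 8 4 5) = [9, 8, 1, 2, 5, 0, 3, 7, 4, 6]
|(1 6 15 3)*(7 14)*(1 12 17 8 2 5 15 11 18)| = 28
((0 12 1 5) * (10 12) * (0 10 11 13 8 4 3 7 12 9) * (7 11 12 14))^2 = ((0 12 1 5 10 9)(3 11 13 8 4)(7 14))^2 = (14)(0 1 10)(3 13 4 11 8)(5 9 12)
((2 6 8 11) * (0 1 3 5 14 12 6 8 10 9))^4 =((0 1 3 5 14 12 6 10 9)(2 8 11))^4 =(0 14 9 5 10 3 6 1 12)(2 8 11)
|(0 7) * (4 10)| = |(0 7)(4 10)| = 2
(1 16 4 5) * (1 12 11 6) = [0, 16, 2, 3, 5, 12, 1, 7, 8, 9, 10, 6, 11, 13, 14, 15, 4] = (1 16 4 5 12 11 6)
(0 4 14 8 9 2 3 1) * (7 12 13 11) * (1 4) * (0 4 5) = [1, 4, 3, 5, 14, 0, 6, 12, 9, 2, 10, 7, 13, 11, 8] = (0 1 4 14 8 9 2 3 5)(7 12 13 11)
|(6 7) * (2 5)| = 2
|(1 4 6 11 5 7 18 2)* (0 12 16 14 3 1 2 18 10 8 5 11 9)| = |(18)(0 12 16 14 3 1 4 6 9)(5 7 10 8)| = 36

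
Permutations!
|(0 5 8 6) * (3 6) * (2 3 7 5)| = |(0 2 3 6)(5 8 7)| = 12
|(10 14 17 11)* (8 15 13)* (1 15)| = |(1 15 13 8)(10 14 17 11)| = 4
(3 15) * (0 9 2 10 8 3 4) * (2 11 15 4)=(0 9 11 15 2 10 8 3 4)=[9, 1, 10, 4, 0, 5, 6, 7, 3, 11, 8, 15, 12, 13, 14, 2]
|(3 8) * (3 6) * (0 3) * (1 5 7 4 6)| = 8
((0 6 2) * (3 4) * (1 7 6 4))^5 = (0 6 1 4 2 7 3)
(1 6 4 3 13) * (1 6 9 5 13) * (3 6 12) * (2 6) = (1 9 5 13 12 3)(2 6 4) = [0, 9, 6, 1, 2, 13, 4, 7, 8, 5, 10, 11, 3, 12]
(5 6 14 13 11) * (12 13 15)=(5 6 14 15 12 13 11)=[0, 1, 2, 3, 4, 6, 14, 7, 8, 9, 10, 5, 13, 11, 15, 12]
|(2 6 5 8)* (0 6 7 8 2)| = |(0 6 5 2 7 8)| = 6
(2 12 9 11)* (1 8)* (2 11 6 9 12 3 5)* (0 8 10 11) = (12)(0 8 1 10 11)(2 3 5)(6 9) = [8, 10, 3, 5, 4, 2, 9, 7, 1, 6, 11, 0, 12]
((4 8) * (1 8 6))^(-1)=((1 8 4 6))^(-1)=(1 6 4 8)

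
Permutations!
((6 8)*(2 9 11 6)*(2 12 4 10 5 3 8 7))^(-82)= (2 6 9 7 11)(3 12 10)(4 5 8)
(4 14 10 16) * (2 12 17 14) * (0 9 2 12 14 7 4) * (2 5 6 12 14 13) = [9, 1, 13, 3, 14, 6, 12, 4, 8, 5, 16, 11, 17, 2, 10, 15, 0, 7] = (0 9 5 6 12 17 7 4 14 10 16)(2 13)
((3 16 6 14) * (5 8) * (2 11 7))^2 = ((2 11 7)(3 16 6 14)(5 8))^2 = (2 7 11)(3 6)(14 16)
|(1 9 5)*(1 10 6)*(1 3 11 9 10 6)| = |(1 10)(3 11 9 5 6)| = 10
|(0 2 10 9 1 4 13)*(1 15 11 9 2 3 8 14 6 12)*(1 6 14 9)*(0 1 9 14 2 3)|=|(1 4 13)(2 10 3 8 14)(6 12)(9 15 11)|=30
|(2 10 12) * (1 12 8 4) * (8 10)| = |(1 12 2 8 4)| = 5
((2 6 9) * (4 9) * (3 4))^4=((2 6 3 4 9))^4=(2 9 4 3 6)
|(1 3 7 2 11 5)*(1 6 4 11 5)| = 8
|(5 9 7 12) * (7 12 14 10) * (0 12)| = |(0 12 5 9)(7 14 10)| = 12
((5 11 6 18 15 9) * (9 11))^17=(5 9)(6 18 15 11)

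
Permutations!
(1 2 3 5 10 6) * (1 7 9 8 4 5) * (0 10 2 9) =(0 10 6 7)(1 9 8 4 5 2 3) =[10, 9, 3, 1, 5, 2, 7, 0, 4, 8, 6]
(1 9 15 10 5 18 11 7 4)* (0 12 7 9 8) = [12, 8, 2, 3, 1, 18, 6, 4, 0, 15, 5, 9, 7, 13, 14, 10, 16, 17, 11] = (0 12 7 4 1 8)(5 18 11 9 15 10)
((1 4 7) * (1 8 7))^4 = ((1 4)(7 8))^4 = (8)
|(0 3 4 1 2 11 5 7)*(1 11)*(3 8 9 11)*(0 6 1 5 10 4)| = |(0 8 9 11 10 4 3)(1 2 5 7 6)| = 35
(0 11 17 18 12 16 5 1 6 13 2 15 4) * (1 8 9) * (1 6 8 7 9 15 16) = (0 11 17 18 12 1 8 15 4)(2 16 5 7 9 6 13) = [11, 8, 16, 3, 0, 7, 13, 9, 15, 6, 10, 17, 1, 2, 14, 4, 5, 18, 12]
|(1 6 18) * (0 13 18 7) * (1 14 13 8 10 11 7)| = |(0 8 10 11 7)(1 6)(13 18 14)| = 30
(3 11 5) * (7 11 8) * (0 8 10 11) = (0 8 7)(3 10 11 5) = [8, 1, 2, 10, 4, 3, 6, 0, 7, 9, 11, 5]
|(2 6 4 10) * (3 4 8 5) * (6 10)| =|(2 10)(3 4 6 8 5)| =10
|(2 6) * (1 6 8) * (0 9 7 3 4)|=|(0 9 7 3 4)(1 6 2 8)|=20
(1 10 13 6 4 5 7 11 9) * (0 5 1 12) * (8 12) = (0 5 7 11 9 8 12)(1 10 13 6 4) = [5, 10, 2, 3, 1, 7, 4, 11, 12, 8, 13, 9, 0, 6]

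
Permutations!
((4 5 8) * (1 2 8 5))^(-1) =(1 4 8 2)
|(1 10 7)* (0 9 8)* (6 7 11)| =15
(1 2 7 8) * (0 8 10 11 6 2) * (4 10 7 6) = (0 8 1)(2 6)(4 10 11) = [8, 0, 6, 3, 10, 5, 2, 7, 1, 9, 11, 4]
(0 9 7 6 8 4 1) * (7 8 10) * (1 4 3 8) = (0 9 1)(3 8)(6 10 7) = [9, 0, 2, 8, 4, 5, 10, 6, 3, 1, 7]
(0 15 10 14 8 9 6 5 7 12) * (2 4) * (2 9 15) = [2, 1, 4, 3, 9, 7, 5, 12, 15, 6, 14, 11, 0, 13, 8, 10] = (0 2 4 9 6 5 7 12)(8 15 10 14)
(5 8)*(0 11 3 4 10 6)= (0 11 3 4 10 6)(5 8)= [11, 1, 2, 4, 10, 8, 0, 7, 5, 9, 6, 3]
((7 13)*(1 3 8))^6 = (13)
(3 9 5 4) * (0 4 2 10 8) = (0 4 3 9 5 2 10 8) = [4, 1, 10, 9, 3, 2, 6, 7, 0, 5, 8]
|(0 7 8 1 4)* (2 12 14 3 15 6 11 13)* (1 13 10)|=14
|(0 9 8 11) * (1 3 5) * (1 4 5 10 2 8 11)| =|(0 9 11)(1 3 10 2 8)(4 5)| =30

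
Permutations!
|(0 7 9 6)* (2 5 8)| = 12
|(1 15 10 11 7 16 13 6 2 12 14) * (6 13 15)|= 5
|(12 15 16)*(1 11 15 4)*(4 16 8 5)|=|(1 11 15 8 5 4)(12 16)|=6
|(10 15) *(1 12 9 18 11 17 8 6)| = |(1 12 9 18 11 17 8 6)(10 15)| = 8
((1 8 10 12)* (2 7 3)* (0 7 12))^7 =(0 10 8 1 12 2 3 7)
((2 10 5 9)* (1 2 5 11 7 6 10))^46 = ((1 2)(5 9)(6 10 11 7))^46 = (6 11)(7 10)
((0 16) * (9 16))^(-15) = (16)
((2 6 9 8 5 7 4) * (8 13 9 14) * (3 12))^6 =(2 4 7 5 8 14 6)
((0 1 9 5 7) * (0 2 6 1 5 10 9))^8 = (10)(0 7 6)(1 5 2) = ((0 5 7 2 6 1)(9 10))^8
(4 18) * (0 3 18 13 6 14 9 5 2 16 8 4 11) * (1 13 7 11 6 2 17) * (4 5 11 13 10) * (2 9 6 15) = (0 3 18 15 2 16 8 5 17 1 10 4 7 13 9 11)(6 14) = [3, 10, 16, 18, 7, 17, 14, 13, 5, 11, 4, 0, 12, 9, 6, 2, 8, 1, 15]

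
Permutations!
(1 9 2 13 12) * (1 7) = (1 9 2 13 12 7) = [0, 9, 13, 3, 4, 5, 6, 1, 8, 2, 10, 11, 7, 12]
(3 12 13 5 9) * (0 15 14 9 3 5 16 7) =(0 15 14 9 5 3 12 13 16 7) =[15, 1, 2, 12, 4, 3, 6, 0, 8, 5, 10, 11, 13, 16, 9, 14, 7]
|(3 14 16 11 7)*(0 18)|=10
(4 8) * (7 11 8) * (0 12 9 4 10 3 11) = (0 12 9 4 7)(3 11 8 10) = [12, 1, 2, 11, 7, 5, 6, 0, 10, 4, 3, 8, 9]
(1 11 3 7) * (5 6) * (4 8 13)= (1 11 3 7)(4 8 13)(5 6)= [0, 11, 2, 7, 8, 6, 5, 1, 13, 9, 10, 3, 12, 4]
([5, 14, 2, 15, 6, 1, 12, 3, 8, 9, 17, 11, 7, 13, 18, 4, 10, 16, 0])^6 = [5, 14, 2, 3, 4, 1, 6, 7, 8, 9, 10, 11, 12, 13, 18, 15, 16, 17, 0]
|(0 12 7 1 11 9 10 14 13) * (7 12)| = |(0 7 1 11 9 10 14 13)| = 8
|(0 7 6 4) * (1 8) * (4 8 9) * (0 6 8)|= 7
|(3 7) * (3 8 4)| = |(3 7 8 4)| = 4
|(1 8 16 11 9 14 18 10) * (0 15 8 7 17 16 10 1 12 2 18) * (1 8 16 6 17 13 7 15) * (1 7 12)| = 14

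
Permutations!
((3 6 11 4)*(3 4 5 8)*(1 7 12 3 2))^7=((1 7 12 3 6 11 5 8 2))^7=(1 8 11 3 7 2 5 6 12)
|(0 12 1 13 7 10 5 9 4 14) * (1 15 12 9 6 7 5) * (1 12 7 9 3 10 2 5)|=12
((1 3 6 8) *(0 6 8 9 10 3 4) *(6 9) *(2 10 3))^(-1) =(0 4 1 8 3 9)(2 10)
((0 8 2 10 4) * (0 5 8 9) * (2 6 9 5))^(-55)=((0 5 8 6 9)(2 10 4))^(-55)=(2 4 10)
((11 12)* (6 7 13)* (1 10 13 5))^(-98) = ((1 10 13 6 7 5)(11 12))^(-98) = (1 7 13)(5 6 10)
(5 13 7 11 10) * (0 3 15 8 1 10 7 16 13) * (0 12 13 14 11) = (0 3 15 8 1 10 5 12 13 16 14 11 7) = [3, 10, 2, 15, 4, 12, 6, 0, 1, 9, 5, 7, 13, 16, 11, 8, 14]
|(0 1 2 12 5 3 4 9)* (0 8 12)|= 6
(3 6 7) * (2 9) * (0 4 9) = (0 4 9 2)(3 6 7) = [4, 1, 0, 6, 9, 5, 7, 3, 8, 2]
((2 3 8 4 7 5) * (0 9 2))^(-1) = (0 5 7 4 8 3 2 9)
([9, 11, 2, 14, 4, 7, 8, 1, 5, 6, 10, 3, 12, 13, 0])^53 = [8, 14, 2, 9, 4, 11, 7, 3, 1, 5, 10, 0, 12, 13, 6]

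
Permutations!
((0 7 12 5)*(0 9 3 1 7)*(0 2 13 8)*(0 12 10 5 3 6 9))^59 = (0 5 10 7 1 3 12 8 13 2)(6 9)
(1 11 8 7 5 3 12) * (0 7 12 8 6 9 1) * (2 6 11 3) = (0 7 5 2 6 9 1 3 8 12) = [7, 3, 6, 8, 4, 2, 9, 5, 12, 1, 10, 11, 0]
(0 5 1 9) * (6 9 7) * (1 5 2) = (0 2 1 7 6 9) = [2, 7, 1, 3, 4, 5, 9, 6, 8, 0]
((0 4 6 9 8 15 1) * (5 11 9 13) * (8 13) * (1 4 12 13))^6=(0 1 9 11 5 13 12)(4 8)(6 15)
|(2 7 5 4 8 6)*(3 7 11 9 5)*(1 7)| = 21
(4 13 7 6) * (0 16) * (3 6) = (0 16)(3 6 4 13 7) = [16, 1, 2, 6, 13, 5, 4, 3, 8, 9, 10, 11, 12, 7, 14, 15, 0]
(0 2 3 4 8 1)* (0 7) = [2, 7, 3, 4, 8, 5, 6, 0, 1] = (0 2 3 4 8 1 7)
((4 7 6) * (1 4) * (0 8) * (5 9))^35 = (0 8)(1 6 7 4)(5 9)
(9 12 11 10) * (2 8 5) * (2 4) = (2 8 5 4)(9 12 11 10) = [0, 1, 8, 3, 2, 4, 6, 7, 5, 12, 9, 10, 11]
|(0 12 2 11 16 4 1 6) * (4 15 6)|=|(0 12 2 11 16 15 6)(1 4)|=14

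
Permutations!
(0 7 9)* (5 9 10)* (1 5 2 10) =(0 7 1 5 9)(2 10) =[7, 5, 10, 3, 4, 9, 6, 1, 8, 0, 2]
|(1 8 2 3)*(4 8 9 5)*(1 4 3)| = |(1 9 5 3 4 8 2)| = 7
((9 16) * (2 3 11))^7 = (2 3 11)(9 16)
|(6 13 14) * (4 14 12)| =|(4 14 6 13 12)| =5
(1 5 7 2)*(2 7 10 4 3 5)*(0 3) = (0 3 5 10 4)(1 2) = [3, 2, 1, 5, 0, 10, 6, 7, 8, 9, 4]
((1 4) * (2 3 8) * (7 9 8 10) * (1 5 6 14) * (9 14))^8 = ((1 4 5 6 9 8 2 3 10 7 14))^8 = (1 10 8 5 14 3 9 4 7 2 6)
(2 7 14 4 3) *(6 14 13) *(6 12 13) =(2 7 6 14 4 3)(12 13) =[0, 1, 7, 2, 3, 5, 14, 6, 8, 9, 10, 11, 13, 12, 4]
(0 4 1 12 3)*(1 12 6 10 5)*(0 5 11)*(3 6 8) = (0 4 12 6 10 11)(1 8 3 5) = [4, 8, 2, 5, 12, 1, 10, 7, 3, 9, 11, 0, 6]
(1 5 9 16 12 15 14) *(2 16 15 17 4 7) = (1 5 9 15 14)(2 16 12 17 4 7) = [0, 5, 16, 3, 7, 9, 6, 2, 8, 15, 10, 11, 17, 13, 1, 14, 12, 4]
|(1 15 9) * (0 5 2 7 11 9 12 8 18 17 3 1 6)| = 7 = |(0 5 2 7 11 9 6)(1 15 12 8 18 17 3)|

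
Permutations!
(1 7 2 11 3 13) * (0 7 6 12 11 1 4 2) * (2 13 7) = (0 2 1 6 12 11 3 7)(4 13) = [2, 6, 1, 7, 13, 5, 12, 0, 8, 9, 10, 3, 11, 4]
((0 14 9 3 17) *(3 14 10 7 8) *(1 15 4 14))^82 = ((0 10 7 8 3 17)(1 15 4 14 9))^82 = (0 3 7)(1 4 9 15 14)(8 10 17)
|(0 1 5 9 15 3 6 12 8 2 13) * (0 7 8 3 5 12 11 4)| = 84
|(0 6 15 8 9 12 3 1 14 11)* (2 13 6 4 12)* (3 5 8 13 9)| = 18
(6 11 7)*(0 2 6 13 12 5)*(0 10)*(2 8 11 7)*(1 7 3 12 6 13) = [8, 7, 13, 12, 4, 10, 3, 1, 11, 9, 0, 2, 5, 6] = (0 8 11 2 13 6 3 12 5 10)(1 7)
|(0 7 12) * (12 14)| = 4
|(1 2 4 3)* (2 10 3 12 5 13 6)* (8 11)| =|(1 10 3)(2 4 12 5 13 6)(8 11)| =6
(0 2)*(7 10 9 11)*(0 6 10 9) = (0 2 6 10)(7 9 11) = [2, 1, 6, 3, 4, 5, 10, 9, 8, 11, 0, 7]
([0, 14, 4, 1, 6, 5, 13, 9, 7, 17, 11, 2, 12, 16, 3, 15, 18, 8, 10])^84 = [0, 1, 16, 3, 18, 5, 10, 7, 8, 9, 6, 13, 12, 11, 14, 15, 2, 17, 4]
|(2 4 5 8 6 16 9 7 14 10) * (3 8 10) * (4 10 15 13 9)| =|(2 10)(3 8 6 16 4 5 15 13 9 7 14)| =22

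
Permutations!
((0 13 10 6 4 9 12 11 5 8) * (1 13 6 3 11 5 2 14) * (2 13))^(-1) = ((0 6 4 9 12 5 8)(1 2 14)(3 11 13 10))^(-1) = (0 8 5 12 9 4 6)(1 14 2)(3 10 13 11)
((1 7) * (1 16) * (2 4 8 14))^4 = (1 7 16)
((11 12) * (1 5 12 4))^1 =((1 5 12 11 4))^1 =(1 5 12 11 4)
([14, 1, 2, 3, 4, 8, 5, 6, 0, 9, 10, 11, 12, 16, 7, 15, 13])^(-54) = (16)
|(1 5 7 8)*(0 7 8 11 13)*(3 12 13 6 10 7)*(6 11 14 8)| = 28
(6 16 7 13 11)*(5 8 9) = (5 8 9)(6 16 7 13 11) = [0, 1, 2, 3, 4, 8, 16, 13, 9, 5, 10, 6, 12, 11, 14, 15, 7]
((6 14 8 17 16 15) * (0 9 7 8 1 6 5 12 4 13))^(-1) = (0 13 4 12 5 15 16 17 8 7 9)(1 14 6)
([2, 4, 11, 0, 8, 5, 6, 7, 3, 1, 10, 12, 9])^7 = [8, 12, 3, 4, 9, 5, 6, 7, 1, 11, 10, 0, 2]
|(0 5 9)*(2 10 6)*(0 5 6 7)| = 10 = |(0 6 2 10 7)(5 9)|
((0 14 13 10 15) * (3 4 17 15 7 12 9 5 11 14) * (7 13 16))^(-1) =((0 3 4 17 15)(5 11 14 16 7 12 9)(10 13))^(-1) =(0 15 17 4 3)(5 9 12 7 16 14 11)(10 13)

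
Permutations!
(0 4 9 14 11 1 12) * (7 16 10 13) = (0 4 9 14 11 1 12)(7 16 10 13) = [4, 12, 2, 3, 9, 5, 6, 16, 8, 14, 13, 1, 0, 7, 11, 15, 10]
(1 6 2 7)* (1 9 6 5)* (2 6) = (1 5)(2 7 9) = [0, 5, 7, 3, 4, 1, 6, 9, 8, 2]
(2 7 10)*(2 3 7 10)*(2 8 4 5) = (2 10 3 7 8 4 5) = [0, 1, 10, 7, 5, 2, 6, 8, 4, 9, 3]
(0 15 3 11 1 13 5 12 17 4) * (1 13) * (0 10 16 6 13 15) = [0, 1, 2, 11, 10, 12, 13, 7, 8, 9, 16, 15, 17, 5, 14, 3, 6, 4] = (3 11 15)(4 10 16 6 13 5 12 17)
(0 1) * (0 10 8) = (0 1 10 8) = [1, 10, 2, 3, 4, 5, 6, 7, 0, 9, 8]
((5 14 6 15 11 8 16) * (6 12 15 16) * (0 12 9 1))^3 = (0 11 16 9 12 8 5 1 15 6 14)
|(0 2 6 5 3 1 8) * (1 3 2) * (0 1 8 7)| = 12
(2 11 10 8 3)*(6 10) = (2 11 6 10 8 3) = [0, 1, 11, 2, 4, 5, 10, 7, 3, 9, 8, 6]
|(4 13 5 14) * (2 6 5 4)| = |(2 6 5 14)(4 13)| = 4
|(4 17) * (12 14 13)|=6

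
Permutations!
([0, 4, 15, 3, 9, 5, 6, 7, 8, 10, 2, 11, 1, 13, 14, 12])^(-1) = (1 12 15 2 10 9 4)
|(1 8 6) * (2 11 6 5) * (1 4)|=7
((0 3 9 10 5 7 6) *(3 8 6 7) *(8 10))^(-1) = ((0 10 5 3 9 8 6))^(-1) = (0 6 8 9 3 5 10)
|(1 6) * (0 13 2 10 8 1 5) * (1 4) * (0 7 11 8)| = |(0 13 2 10)(1 6 5 7 11 8 4)| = 28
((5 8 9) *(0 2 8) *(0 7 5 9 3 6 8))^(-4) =((9)(0 2)(3 6 8)(5 7))^(-4) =(9)(3 8 6)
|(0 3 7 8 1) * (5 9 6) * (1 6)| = 8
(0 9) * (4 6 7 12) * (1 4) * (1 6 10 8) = (0 9)(1 4 10 8)(6 7 12) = [9, 4, 2, 3, 10, 5, 7, 12, 1, 0, 8, 11, 6]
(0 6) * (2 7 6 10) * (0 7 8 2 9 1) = (0 10 9 1)(2 8)(6 7) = [10, 0, 8, 3, 4, 5, 7, 6, 2, 1, 9]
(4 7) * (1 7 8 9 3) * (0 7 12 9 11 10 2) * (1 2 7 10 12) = (0 10 7 4 8 11 12 9 3 2) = [10, 1, 0, 2, 8, 5, 6, 4, 11, 3, 7, 12, 9]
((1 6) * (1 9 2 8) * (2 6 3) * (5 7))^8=(9)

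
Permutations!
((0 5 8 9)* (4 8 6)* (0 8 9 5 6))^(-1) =((0 6 4 9 8 5))^(-1) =(0 5 8 9 4 6)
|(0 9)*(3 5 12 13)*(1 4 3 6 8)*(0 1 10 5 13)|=|(0 9 1 4 3 13 6 8 10 5 12)|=11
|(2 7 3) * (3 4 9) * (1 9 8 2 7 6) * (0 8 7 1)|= 12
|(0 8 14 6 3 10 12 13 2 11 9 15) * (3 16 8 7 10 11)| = 20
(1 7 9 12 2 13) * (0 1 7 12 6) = (0 1 12 2 13 7 9 6) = [1, 12, 13, 3, 4, 5, 0, 9, 8, 6, 10, 11, 2, 7]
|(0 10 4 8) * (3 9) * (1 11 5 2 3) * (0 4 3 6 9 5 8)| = |(0 10 3 5 2 6 9 1 11 8 4)| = 11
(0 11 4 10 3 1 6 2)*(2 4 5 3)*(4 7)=[11, 6, 0, 1, 10, 3, 7, 4, 8, 9, 2, 5]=(0 11 5 3 1 6 7 4 10 2)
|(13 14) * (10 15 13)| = |(10 15 13 14)| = 4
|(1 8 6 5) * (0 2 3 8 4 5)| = 15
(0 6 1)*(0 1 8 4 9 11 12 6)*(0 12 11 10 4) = [12, 1, 2, 3, 9, 5, 8, 7, 0, 10, 4, 11, 6] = (0 12 6 8)(4 9 10)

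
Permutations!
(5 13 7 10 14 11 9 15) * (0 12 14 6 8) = (0 12 14 11 9 15 5 13 7 10 6 8) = [12, 1, 2, 3, 4, 13, 8, 10, 0, 15, 6, 9, 14, 7, 11, 5]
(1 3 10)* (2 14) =(1 3 10)(2 14) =[0, 3, 14, 10, 4, 5, 6, 7, 8, 9, 1, 11, 12, 13, 2]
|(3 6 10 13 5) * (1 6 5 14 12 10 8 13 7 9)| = |(1 6 8 13 14 12 10 7 9)(3 5)| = 18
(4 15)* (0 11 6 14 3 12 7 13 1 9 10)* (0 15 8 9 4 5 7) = (0 11 6 14 3 12)(1 4 8 9 10 15 5 7 13) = [11, 4, 2, 12, 8, 7, 14, 13, 9, 10, 15, 6, 0, 1, 3, 5]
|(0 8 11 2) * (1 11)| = 5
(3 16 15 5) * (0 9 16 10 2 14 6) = (0 9 16 15 5 3 10 2 14 6) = [9, 1, 14, 10, 4, 3, 0, 7, 8, 16, 2, 11, 12, 13, 6, 5, 15]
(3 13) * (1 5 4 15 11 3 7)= (1 5 4 15 11 3 13 7)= [0, 5, 2, 13, 15, 4, 6, 1, 8, 9, 10, 3, 12, 7, 14, 11]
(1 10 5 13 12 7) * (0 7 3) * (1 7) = (0 1 10 5 13 12 3) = [1, 10, 2, 0, 4, 13, 6, 7, 8, 9, 5, 11, 3, 12]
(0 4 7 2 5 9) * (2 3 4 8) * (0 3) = (0 8 2 5 9 3 4 7) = [8, 1, 5, 4, 7, 9, 6, 0, 2, 3]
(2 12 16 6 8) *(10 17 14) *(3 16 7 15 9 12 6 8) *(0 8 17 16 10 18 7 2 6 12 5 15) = (0 8 6 3 10 16 17 14 18 7)(2 12)(5 15 9) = [8, 1, 12, 10, 4, 15, 3, 0, 6, 5, 16, 11, 2, 13, 18, 9, 17, 14, 7]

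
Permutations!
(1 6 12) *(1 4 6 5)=(1 5)(4 6 12)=[0, 5, 2, 3, 6, 1, 12, 7, 8, 9, 10, 11, 4]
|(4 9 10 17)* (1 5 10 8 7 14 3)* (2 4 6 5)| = 8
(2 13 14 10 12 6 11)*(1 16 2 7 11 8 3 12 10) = (1 16 2 13 14)(3 12 6 8)(7 11) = [0, 16, 13, 12, 4, 5, 8, 11, 3, 9, 10, 7, 6, 14, 1, 15, 2]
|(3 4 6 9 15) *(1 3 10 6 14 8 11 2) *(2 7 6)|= 12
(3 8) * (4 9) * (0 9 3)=(0 9 4 3 8)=[9, 1, 2, 8, 3, 5, 6, 7, 0, 4]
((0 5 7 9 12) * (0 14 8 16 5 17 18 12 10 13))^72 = ((0 17 18 12 14 8 16 5 7 9 10 13))^72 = (18)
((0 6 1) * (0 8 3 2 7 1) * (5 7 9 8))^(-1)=(0 6)(1 7 5)(2 3 8 9)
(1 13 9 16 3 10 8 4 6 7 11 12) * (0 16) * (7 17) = (0 16 3 10 8 4 6 17 7 11 12 1 13 9) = [16, 13, 2, 10, 6, 5, 17, 11, 4, 0, 8, 12, 1, 9, 14, 15, 3, 7]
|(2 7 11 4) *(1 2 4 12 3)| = |(1 2 7 11 12 3)| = 6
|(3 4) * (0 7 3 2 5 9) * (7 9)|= |(0 9)(2 5 7 3 4)|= 10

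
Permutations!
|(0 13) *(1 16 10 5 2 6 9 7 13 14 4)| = 12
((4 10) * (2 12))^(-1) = ((2 12)(4 10))^(-1) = (2 12)(4 10)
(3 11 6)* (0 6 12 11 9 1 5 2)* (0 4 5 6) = (1 6 3 9)(2 4 5)(11 12) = [0, 6, 4, 9, 5, 2, 3, 7, 8, 1, 10, 12, 11]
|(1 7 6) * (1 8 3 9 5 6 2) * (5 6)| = |(1 7 2)(3 9 6 8)| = 12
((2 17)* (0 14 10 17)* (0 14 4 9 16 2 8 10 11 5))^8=(8 17 10)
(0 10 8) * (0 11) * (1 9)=[10, 9, 2, 3, 4, 5, 6, 7, 11, 1, 8, 0]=(0 10 8 11)(1 9)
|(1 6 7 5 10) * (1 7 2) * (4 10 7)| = |(1 6 2)(4 10)(5 7)| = 6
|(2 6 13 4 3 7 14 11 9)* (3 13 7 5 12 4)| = 30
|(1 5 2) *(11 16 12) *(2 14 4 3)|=6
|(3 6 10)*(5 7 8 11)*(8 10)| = 7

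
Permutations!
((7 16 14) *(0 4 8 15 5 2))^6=(16)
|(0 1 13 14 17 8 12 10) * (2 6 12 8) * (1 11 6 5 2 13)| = 30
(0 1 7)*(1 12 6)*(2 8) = (0 12 6 1 7)(2 8) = [12, 7, 8, 3, 4, 5, 1, 0, 2, 9, 10, 11, 6]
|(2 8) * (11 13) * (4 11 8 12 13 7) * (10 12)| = 15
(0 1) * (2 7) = (0 1)(2 7) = [1, 0, 7, 3, 4, 5, 6, 2]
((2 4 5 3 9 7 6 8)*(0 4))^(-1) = (0 2 8 6 7 9 3 5 4)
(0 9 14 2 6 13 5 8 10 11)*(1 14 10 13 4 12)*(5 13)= (0 9 10 11)(1 14 2 6 4 12)(5 8)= [9, 14, 6, 3, 12, 8, 4, 7, 5, 10, 11, 0, 1, 13, 2]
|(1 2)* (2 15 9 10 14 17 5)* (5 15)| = 15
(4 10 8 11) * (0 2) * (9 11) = [2, 1, 0, 3, 10, 5, 6, 7, 9, 11, 8, 4] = (0 2)(4 10 8 9 11)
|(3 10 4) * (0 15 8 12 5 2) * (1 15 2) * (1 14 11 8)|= 30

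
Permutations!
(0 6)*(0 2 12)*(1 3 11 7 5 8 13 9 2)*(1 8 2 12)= [6, 3, 1, 11, 4, 2, 8, 5, 13, 12, 10, 7, 0, 9]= (0 6 8 13 9 12)(1 3 11 7 5 2)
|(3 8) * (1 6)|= 2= |(1 6)(3 8)|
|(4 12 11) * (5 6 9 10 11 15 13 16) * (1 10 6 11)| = |(1 10)(4 12 15 13 16 5 11)(6 9)| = 14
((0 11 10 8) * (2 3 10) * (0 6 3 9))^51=(0 9 2 11)(3 6 8 10)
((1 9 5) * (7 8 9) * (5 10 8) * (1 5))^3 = (10)(1 7)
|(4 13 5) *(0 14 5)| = 5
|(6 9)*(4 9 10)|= |(4 9 6 10)|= 4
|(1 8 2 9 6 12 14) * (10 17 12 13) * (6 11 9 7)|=|(1 8 2 7 6 13 10 17 12 14)(9 11)|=10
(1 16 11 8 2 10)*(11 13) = (1 16 13 11 8 2 10) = [0, 16, 10, 3, 4, 5, 6, 7, 2, 9, 1, 8, 12, 11, 14, 15, 13]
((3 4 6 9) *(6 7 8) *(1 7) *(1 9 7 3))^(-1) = (1 9 4 3)(6 8 7)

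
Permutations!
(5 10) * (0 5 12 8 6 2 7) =(0 5 10 12 8 6 2 7) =[5, 1, 7, 3, 4, 10, 2, 0, 6, 9, 12, 11, 8]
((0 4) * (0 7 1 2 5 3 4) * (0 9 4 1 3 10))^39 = (0 7 2)(1 10 4)(3 5 9)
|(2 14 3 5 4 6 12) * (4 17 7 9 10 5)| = 30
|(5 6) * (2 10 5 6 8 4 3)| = |(2 10 5 8 4 3)| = 6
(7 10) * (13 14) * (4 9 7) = (4 9 7 10)(13 14) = [0, 1, 2, 3, 9, 5, 6, 10, 8, 7, 4, 11, 12, 14, 13]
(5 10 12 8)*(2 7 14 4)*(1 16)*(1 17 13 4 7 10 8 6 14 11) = [0, 16, 10, 3, 2, 8, 14, 11, 5, 9, 12, 1, 6, 4, 7, 15, 17, 13] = (1 16 17 13 4 2 10 12 6 14 7 11)(5 8)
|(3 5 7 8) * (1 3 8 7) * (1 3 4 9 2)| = 4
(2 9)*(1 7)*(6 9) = (1 7)(2 6 9) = [0, 7, 6, 3, 4, 5, 9, 1, 8, 2]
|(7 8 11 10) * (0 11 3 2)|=7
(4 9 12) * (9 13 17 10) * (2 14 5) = [0, 1, 14, 3, 13, 2, 6, 7, 8, 12, 9, 11, 4, 17, 5, 15, 16, 10] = (2 14 5)(4 13 17 10 9 12)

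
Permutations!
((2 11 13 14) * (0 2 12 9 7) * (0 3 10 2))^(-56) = ((2 11 13 14 12 9 7 3 10))^(-56) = (2 3 9 14 11 10 7 12 13)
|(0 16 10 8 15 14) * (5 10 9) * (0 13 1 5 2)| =|(0 16 9 2)(1 5 10 8 15 14 13)| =28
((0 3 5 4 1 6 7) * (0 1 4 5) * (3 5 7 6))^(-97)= (0 1 5 3 7)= ((0 5 7 1 3))^(-97)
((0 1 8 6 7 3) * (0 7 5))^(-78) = ((0 1 8 6 5)(3 7))^(-78) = (0 8 5 1 6)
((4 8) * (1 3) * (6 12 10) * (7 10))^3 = ((1 3)(4 8)(6 12 7 10))^3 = (1 3)(4 8)(6 10 7 12)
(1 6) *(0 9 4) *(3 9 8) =(0 8 3 9 4)(1 6) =[8, 6, 2, 9, 0, 5, 1, 7, 3, 4]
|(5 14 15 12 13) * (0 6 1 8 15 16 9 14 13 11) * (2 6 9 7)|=|(0 9 14 16 7 2 6 1 8 15 12 11)(5 13)|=12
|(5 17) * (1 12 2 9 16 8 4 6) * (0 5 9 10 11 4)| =42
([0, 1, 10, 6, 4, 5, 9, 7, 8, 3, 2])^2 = [0, 1, 2, 9, 4, 5, 3, 7, 8, 6, 10]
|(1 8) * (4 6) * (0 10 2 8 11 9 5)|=8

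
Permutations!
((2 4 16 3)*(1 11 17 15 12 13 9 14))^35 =(1 15 9 11 12 14 17 13)(2 3 16 4)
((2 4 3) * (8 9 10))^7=((2 4 3)(8 9 10))^7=(2 4 3)(8 9 10)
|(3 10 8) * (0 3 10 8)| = |(0 3 8 10)| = 4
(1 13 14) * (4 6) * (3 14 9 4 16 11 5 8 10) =(1 13 9 4 6 16 11 5 8 10 3 14) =[0, 13, 2, 14, 6, 8, 16, 7, 10, 4, 3, 5, 12, 9, 1, 15, 11]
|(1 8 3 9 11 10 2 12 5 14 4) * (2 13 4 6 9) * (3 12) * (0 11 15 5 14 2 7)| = |(0 11 10 13 4 1 8 12 14 6 9 15 5 2 3 7)| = 16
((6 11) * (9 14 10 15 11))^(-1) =(6 11 15 10 14 9)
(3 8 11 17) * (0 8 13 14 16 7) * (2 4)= (0 8 11 17 3 13 14 16 7)(2 4)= [8, 1, 4, 13, 2, 5, 6, 0, 11, 9, 10, 17, 12, 14, 16, 15, 7, 3]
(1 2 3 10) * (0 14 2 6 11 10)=(0 14 2 3)(1 6 11 10)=[14, 6, 3, 0, 4, 5, 11, 7, 8, 9, 1, 10, 12, 13, 2]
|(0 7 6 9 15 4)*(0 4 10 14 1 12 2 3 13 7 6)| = |(0 6 9 15 10 14 1 12 2 3 13 7)| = 12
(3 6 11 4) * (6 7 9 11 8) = [0, 1, 2, 7, 3, 5, 8, 9, 6, 11, 10, 4] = (3 7 9 11 4)(6 8)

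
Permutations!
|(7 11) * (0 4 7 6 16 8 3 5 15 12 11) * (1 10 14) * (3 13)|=9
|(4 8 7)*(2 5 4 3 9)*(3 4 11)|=15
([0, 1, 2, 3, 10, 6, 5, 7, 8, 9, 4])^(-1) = (4 10)(5 6)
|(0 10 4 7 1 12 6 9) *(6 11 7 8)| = 12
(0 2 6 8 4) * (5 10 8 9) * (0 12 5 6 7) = [2, 1, 7, 3, 12, 10, 9, 0, 4, 6, 8, 11, 5] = (0 2 7)(4 12 5 10 8)(6 9)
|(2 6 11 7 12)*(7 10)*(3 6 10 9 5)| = |(2 10 7 12)(3 6 11 9 5)| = 20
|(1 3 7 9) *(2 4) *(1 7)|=|(1 3)(2 4)(7 9)|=2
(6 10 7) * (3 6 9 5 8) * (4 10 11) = (3 6 11 4 10 7 9 5 8) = [0, 1, 2, 6, 10, 8, 11, 9, 3, 5, 7, 4]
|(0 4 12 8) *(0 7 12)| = |(0 4)(7 12 8)| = 6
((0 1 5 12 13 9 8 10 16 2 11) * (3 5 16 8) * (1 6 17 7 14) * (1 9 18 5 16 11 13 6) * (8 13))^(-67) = (0 11 1)(2 13 12 7 3 8 18 6 14 16 10 5 17 9) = ((0 1 11)(2 8 10 13 18 5 12 6 17 7 14 9 3 16))^(-67)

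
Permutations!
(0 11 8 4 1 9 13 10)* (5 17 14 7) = [11, 9, 2, 3, 1, 17, 6, 5, 4, 13, 0, 8, 12, 10, 7, 15, 16, 14] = (0 11 8 4 1 9 13 10)(5 17 14 7)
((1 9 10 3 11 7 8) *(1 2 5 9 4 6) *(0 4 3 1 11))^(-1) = (0 3 1 10 9 5 2 8 7 11 6 4)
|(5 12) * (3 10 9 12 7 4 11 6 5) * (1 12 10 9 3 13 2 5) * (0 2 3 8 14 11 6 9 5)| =40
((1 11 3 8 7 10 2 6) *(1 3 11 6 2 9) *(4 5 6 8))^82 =((11)(1 8 7 10 9)(3 4 5 6))^82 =(11)(1 7 9 8 10)(3 5)(4 6)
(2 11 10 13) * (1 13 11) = (1 13 2)(10 11) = [0, 13, 1, 3, 4, 5, 6, 7, 8, 9, 11, 10, 12, 2]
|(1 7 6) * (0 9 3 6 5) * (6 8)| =8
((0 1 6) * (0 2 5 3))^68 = (0 6 5)(1 2 3)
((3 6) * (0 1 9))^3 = (9)(3 6)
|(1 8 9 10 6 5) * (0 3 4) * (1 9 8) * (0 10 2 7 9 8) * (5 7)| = 10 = |(0 3 4 10 6 7 9 2 5 8)|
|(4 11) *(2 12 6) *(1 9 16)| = 6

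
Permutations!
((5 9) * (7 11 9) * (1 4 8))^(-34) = (1 8 4)(5 11)(7 9)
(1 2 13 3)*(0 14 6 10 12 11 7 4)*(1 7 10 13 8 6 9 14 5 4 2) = (0 5 4)(2 8 6 13 3 7)(9 14)(10 12 11) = [5, 1, 8, 7, 0, 4, 13, 2, 6, 14, 12, 10, 11, 3, 9]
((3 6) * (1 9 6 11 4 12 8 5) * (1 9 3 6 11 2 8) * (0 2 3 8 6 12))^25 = ((0 2 6 12 1 8 5 9 11 4))^25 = (0 8)(1 4)(2 5)(6 9)(11 12)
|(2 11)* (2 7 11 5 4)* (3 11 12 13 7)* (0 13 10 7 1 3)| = |(0 13 1 3 11)(2 5 4)(7 12 10)| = 15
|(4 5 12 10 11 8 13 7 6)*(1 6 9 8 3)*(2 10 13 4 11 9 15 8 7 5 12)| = 20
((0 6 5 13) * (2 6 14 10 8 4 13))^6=((0 14 10 8 4 13)(2 6 5))^6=(14)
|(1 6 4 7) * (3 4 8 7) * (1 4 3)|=|(1 6 8 7 4)|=5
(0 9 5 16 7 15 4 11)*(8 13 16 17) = (0 9 5 17 8 13 16 7 15 4 11) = [9, 1, 2, 3, 11, 17, 6, 15, 13, 5, 10, 0, 12, 16, 14, 4, 7, 8]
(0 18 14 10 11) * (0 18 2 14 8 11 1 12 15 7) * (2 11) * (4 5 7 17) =(0 11 18 8 2 14 10 1 12 15 17 4 5 7) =[11, 12, 14, 3, 5, 7, 6, 0, 2, 9, 1, 18, 15, 13, 10, 17, 16, 4, 8]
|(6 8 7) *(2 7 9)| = 5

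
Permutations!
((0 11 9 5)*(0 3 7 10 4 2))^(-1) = ((0 11 9 5 3 7 10 4 2))^(-1) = (0 2 4 10 7 3 5 9 11)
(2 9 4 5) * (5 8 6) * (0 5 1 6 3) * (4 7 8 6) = [5, 4, 9, 0, 6, 2, 1, 8, 3, 7] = (0 5 2 9 7 8 3)(1 4 6)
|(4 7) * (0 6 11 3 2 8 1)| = |(0 6 11 3 2 8 1)(4 7)| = 14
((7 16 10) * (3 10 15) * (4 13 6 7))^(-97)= (3 15 16 7 6 13 4 10)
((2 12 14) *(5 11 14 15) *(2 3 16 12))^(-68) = ((3 16 12 15 5 11 14))^(-68) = (3 12 5 14 16 15 11)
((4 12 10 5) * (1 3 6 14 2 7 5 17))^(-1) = ((1 3 6 14 2 7 5 4 12 10 17))^(-1) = (1 17 10 12 4 5 7 2 14 6 3)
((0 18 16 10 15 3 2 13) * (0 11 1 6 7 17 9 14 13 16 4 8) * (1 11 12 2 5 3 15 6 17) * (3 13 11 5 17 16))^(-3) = (0 18 4 8)(1 10 7 16 6)(2 5 9)(3 13 14)(11 17 12)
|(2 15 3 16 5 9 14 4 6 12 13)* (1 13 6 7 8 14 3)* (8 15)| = 8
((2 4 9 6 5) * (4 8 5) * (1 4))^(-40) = (9)(2 5 8)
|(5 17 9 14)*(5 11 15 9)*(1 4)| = 4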